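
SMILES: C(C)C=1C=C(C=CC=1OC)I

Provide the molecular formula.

Heavy atoms from the SMILES: 9 C, 1 I, 1 O.
Implicit hydrogens by atom environment:
  3 × C (aromatic): 1 H each → 3
  3 × C (aromatic): no H
  2 × C: 3 H each → 6
  1 × C: 2 H
  1 × I: no H
  1 × O: no H
  Total hydrogens = 11.
Molecular formula: C9H11IO

C9H11IO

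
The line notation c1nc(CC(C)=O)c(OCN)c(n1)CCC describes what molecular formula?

Heavy atoms from the SMILES: 11 C, 3 N, 2 O.
Implicit hydrogens by atom environment:
  4 × C: 2 H each → 8
  3 × C (aromatic): no H
  2 × C: 3 H each → 6
  2 × N (aromatic): no H
  2 × O: no H
  1 × C (aromatic): 1 H
  1 × C: no H
  1 × N: 2 H
  Total hydrogens = 17.
Molecular formula: C11H17N3O2

C11H17N3O2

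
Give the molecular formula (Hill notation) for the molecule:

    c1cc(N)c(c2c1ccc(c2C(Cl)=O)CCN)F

C13H12ClFN2O

Heavy atoms from the SMILES: 13 C, 1 Cl, 1 F, 2 N, 1 O.
Implicit hydrogens by atom environment:
  6 × C (aromatic): no H
  4 × C (aromatic): 1 H each → 4
  2 × C: 2 H each → 4
  2 × N: 2 H each → 4
  1 × C: no H
  1 × Cl: no H
  1 × F: no H
  1 × O: no H
  Total hydrogens = 12.
Molecular formula: C13H12ClFN2O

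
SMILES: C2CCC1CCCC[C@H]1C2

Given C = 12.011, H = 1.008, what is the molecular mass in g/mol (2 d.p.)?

138.25

Molecular formula: C10H18.
M = 10×12.011 + 18×1.008 = 138.25 g/mol.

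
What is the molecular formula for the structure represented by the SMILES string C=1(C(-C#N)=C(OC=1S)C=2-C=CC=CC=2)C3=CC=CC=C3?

C17H11NOS

Heavy atoms from the SMILES: 17 C, 1 N, 1 O, 1 S.
Implicit hydrogens by atom environment:
  10 × C (aromatic): 1 H each → 10
  6 × C (aromatic): no H
  1 × C: no H
  1 × N: no H
  1 × O (aromatic): no H
  1 × S: 1 H
  Total hydrogens = 11.
Molecular formula: C17H11NOS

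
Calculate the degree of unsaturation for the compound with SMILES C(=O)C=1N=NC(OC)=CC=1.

5

Molecular formula from the SMILES: C6H6N2O2.
DoU = (2C + 2 + N − H − X)/2 = (2·6 + 2 + 2 − 6 − 0)/2 = 10/2 = 5.
(Structurally: 1 ring(s) + 4 π bond(s) = 5.)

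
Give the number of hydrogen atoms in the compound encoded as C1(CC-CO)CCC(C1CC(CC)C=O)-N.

Hydrogens are implicit in SMILES; fill each atom to its normal valence:
  7 × C: 2 H each → 14
  5 × C: 1 H each → 5
  1 × C: 3 H
  1 × N: 2 H
  1 × O: 1 H
  1 × O: no H
  Total hydrogens = 25.

25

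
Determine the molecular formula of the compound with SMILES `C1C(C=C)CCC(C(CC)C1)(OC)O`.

C12H22O2

Heavy atoms from the SMILES: 12 C, 2 O.
Implicit hydrogens by atom environment:
  6 × C: 2 H each → 12
  3 × C: 1 H each → 3
  2 × C: 3 H each → 6
  1 × C: no H
  1 × O: 1 H
  1 × O: no H
  Total hydrogens = 22.
Molecular formula: C12H22O2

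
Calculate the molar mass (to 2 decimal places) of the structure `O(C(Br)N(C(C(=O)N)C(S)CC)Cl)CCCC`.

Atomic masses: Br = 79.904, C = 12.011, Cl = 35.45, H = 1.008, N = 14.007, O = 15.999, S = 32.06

347.70

Molecular formula: C10H20BrClN2O2S.
M = 1×79.904 + 10×12.011 + 1×35.45 + 20×1.008 + 2×14.007 + 2×15.999 + 1×32.06 = 347.70 g/mol.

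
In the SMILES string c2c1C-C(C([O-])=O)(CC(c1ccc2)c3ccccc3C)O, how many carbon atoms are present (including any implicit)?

The symbol for carbon appears 18 times in the SMILES. Lowercase c denotes aromatic carbon and counts toward C.

18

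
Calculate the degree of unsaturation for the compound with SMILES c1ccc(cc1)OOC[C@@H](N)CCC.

Molecular formula from the SMILES: C11H17NO2.
DoU = (2C + 2 + N − H − X)/2 = (2·11 + 2 + 1 − 17 − 0)/2 = 8/2 = 4.
(Structurally: 1 ring(s) + 3 π bond(s) = 4.)

4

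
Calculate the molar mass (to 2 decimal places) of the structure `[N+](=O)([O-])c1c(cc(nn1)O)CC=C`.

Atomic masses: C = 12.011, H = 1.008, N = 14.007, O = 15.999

181.15

Molecular formula: C7H7N3O3.
M = 7×12.011 + 7×1.008 + 3×14.007 + 3×15.999 = 181.15 g/mol.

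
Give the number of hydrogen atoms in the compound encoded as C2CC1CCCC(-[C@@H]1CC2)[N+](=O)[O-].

Hydrogens are implicit in SMILES; fill each atom to its normal valence:
  7 × C: 2 H each → 14
  3 × C: 1 H each → 3
  1 × N (charge +1): no H
  1 × O: no H
  1 × O (charge -1): no H
  Total hydrogens = 17.

17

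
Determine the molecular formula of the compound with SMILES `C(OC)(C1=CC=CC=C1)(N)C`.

C9H13NO

Heavy atoms from the SMILES: 9 C, 1 N, 1 O.
Implicit hydrogens by atom environment:
  5 × C (aromatic): 1 H each → 5
  2 × C: 3 H each → 6
  1 × C: no H
  1 × C (aromatic): no H
  1 × N: 2 H
  1 × O: no H
  Total hydrogens = 13.
Molecular formula: C9H13NO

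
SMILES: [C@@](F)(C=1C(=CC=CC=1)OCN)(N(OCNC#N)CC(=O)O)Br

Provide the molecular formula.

Heavy atoms from the SMILES: 1 Br, 12 C, 1 F, 4 N, 4 O.
Implicit hydrogens by atom environment:
  4 × C (aromatic): 1 H each → 4
  3 × C: 2 H each → 6
  3 × C: no H
  3 × O: no H
  2 × C (aromatic): no H
  2 × N: no H
  1 × Br: no H
  1 × F: no H
  1 × N: 2 H
  1 × N: 1 H
  1 × O: 1 H
  Total hydrogens = 14.
Molecular formula: C12H14BrFN4O4

C12H14BrFN4O4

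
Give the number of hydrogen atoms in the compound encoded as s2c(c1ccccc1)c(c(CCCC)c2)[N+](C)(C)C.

24

Hydrogens are implicit in SMILES; fill each atom to its normal valence:
  6 × C (aromatic): 1 H each → 6
  4 × C: 3 H each → 12
  4 × C (aromatic): no H
  3 × C: 2 H each → 6
  1 × N (charge +1): no H
  1 × S (aromatic): no H
  Total hydrogens = 24.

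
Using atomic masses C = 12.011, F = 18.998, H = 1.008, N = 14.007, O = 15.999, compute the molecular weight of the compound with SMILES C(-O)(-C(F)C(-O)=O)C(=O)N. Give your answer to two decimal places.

151.09

Molecular formula: C4H6FNO4.
M = 4×12.011 + 1×18.998 + 6×1.008 + 1×14.007 + 4×15.999 = 151.09 g/mol.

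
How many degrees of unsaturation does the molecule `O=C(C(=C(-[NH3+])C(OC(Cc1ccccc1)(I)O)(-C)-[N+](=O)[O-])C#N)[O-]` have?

Molecular formula from the SMILES: C14H14IN3O6.
DoU = (2C + 2 + N − H − X)/2 = (2·14 + 2 + 3 − 14 − 1)/2 = 18/2 = 9.
(Structurally: 1 ring(s) + 8 π bond(s) = 9.)

9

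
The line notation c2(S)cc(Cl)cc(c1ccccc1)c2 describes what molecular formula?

Heavy atoms from the SMILES: 12 C, 1 Cl, 1 S.
Implicit hydrogens by atom environment:
  8 × C (aromatic): 1 H each → 8
  4 × C (aromatic): no H
  1 × Cl: no H
  1 × S: 1 H
  Total hydrogens = 9.
Molecular formula: C12H9ClS

C12H9ClS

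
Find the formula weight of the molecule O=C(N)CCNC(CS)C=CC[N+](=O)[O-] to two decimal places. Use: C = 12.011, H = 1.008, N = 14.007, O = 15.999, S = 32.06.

Molecular formula: C8H15N3O3S.
M = 8×12.011 + 15×1.008 + 3×14.007 + 3×15.999 + 1×32.06 = 233.29 g/mol.

233.29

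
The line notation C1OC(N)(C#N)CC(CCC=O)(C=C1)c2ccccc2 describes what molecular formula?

C16H18N2O2

Heavy atoms from the SMILES: 16 C, 2 N, 2 O.
Implicit hydrogens by atom environment:
  5 × C (aromatic): 1 H each → 5
  4 × C: 2 H each → 8
  3 × C: 1 H each → 3
  3 × C: no H
  2 × O: no H
  1 × C (aromatic): no H
  1 × N: 2 H
  1 × N: no H
  Total hydrogens = 18.
Molecular formula: C16H18N2O2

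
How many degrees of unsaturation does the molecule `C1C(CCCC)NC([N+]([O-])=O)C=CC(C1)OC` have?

Molecular formula from the SMILES: C12H22N2O3.
DoU = (2C + 2 + N − H − X)/2 = (2·12 + 2 + 2 − 22 − 0)/2 = 6/2 = 3.
(Structurally: 1 ring(s) + 2 π bond(s) = 3.)

3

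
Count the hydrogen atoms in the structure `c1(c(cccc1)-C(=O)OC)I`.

7

Hydrogens are implicit in SMILES; fill each atom to its normal valence:
  4 × C (aromatic): 1 H each → 4
  2 × C (aromatic): no H
  2 × O: no H
  1 × C: 3 H
  1 × C: no H
  1 × I: no H
  Total hydrogens = 7.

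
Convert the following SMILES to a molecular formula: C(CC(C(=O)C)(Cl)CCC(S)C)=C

C10H17ClOS

Heavy atoms from the SMILES: 10 C, 1 Cl, 1 O, 1 S.
Implicit hydrogens by atom environment:
  4 × C: 2 H each → 8
  2 × C: 3 H each → 6
  2 × C: 1 H each → 2
  2 × C: no H
  1 × Cl: no H
  1 × O: no H
  1 × S: 1 H
  Total hydrogens = 17.
Molecular formula: C10H17ClOS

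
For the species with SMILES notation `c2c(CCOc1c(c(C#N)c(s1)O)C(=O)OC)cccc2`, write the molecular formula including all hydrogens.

C15H13NO4S

Heavy atoms from the SMILES: 15 C, 1 N, 4 O, 1 S.
Implicit hydrogens by atom environment:
  5 × C (aromatic): 1 H each → 5
  5 × C (aromatic): no H
  3 × O: no H
  2 × C: 2 H each → 4
  2 × C: no H
  1 × C: 3 H
  1 × N: no H
  1 × O: 1 H
  1 × S (aromatic): no H
  Total hydrogens = 13.
Molecular formula: C15H13NO4S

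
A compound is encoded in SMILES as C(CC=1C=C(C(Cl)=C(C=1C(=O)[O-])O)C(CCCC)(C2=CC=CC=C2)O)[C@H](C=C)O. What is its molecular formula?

C23H26ClO5-

Heavy atoms from the SMILES: 23 C, 1 Cl, 5 O.
Implicit hydrogens by atom environment:
  6 × C: 2 H each → 12
  6 × C (aromatic): 1 H each → 6
  6 × C (aromatic): no H
  3 × O: 1 H each → 3
  2 × C: 1 H each → 2
  2 × C: no H
  1 × C: 3 H
  1 × Cl: no H
  1 × O: no H
  1 × O (charge -1): no H
  Total hydrogens = 26.
Net charge -1.
Molecular formula: C23H26ClO5-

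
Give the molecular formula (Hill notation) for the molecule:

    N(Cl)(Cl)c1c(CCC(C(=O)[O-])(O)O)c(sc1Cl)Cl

C8H6Cl4NO4S-

Heavy atoms from the SMILES: 8 C, 4 Cl, 1 N, 4 O, 1 S.
Implicit hydrogens by atom environment:
  4 × C (aromatic): no H
  4 × Cl: no H
  2 × C: 2 H each → 4
  2 × C: no H
  2 × O: 1 H each → 2
  1 × N: no H
  1 × O: no H
  1 × O (charge -1): no H
  1 × S (aromatic): no H
  Total hydrogens = 6.
Net charge -1.
Molecular formula: C8H6Cl4NO4S-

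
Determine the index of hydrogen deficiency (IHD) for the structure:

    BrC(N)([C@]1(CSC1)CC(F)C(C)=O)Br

Molecular formula from the SMILES: C8H12Br2FNOS.
DoU = (2C + 2 + N − H − X)/2 = (2·8 + 2 + 1 − 12 − 3)/2 = 4/2 = 2.
(Structurally: 1 ring(s) + 1 π bond(s) = 2.)

2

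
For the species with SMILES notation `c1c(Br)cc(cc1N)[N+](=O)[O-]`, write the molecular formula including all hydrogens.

Heavy atoms from the SMILES: 1 Br, 6 C, 2 N, 2 O.
Implicit hydrogens by atom environment:
  3 × C (aromatic): 1 H each → 3
  3 × C (aromatic): no H
  1 × Br: no H
  1 × N: 2 H
  1 × N (charge +1): no H
  1 × O: no H
  1 × O (charge -1): no H
  Total hydrogens = 5.
Molecular formula: C6H5BrN2O2

C6H5BrN2O2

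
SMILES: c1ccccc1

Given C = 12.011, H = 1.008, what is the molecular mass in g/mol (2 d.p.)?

Molecular formula: C6H6.
M = 6×12.011 + 6×1.008 = 78.11 g/mol.

78.11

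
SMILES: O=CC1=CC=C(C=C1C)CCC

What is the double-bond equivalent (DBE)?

5

Molecular formula from the SMILES: C11H14O.
DoU = (2C + 2 + N − H − X)/2 = (2·11 + 2 + 0 − 14 − 0)/2 = 10/2 = 5.
(Structurally: 1 ring(s) + 4 π bond(s) = 5.)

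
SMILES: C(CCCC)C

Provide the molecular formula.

C6H14

Heavy atoms from the SMILES: 6 C.
Implicit hydrogens by atom environment:
  4 × C: 2 H each → 8
  2 × C: 3 H each → 6
  Total hydrogens = 14.
Molecular formula: C6H14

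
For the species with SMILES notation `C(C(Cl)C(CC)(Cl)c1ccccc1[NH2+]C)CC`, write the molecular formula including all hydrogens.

Heavy atoms from the SMILES: 14 C, 2 Cl, 1 N.
Implicit hydrogens by atom environment:
  4 × C (aromatic): 1 H each → 4
  3 × C: 3 H each → 9
  3 × C: 2 H each → 6
  2 × C (aromatic): no H
  2 × Cl: no H
  1 × C: 1 H
  1 × C: no H
  1 × N (charge +1): 2 H
  Total hydrogens = 22.
Net charge +1.
Molecular formula: C14H22Cl2N+

C14H22Cl2N+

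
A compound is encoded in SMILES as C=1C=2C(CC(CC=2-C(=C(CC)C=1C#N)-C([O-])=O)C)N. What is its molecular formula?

Heavy atoms from the SMILES: 15 C, 2 N, 2 O.
Implicit hydrogens by atom environment:
  5 × C (aromatic): no H
  3 × C: 2 H each → 6
  2 × C: 3 H each → 6
  2 × C: 1 H each → 2
  2 × C: no H
  1 × C (aromatic): 1 H
  1 × N: 2 H
  1 × N: no H
  1 × O: no H
  1 × O (charge -1): no H
  Total hydrogens = 17.
Net charge -1.
Molecular formula: C15H17N2O2-

C15H17N2O2-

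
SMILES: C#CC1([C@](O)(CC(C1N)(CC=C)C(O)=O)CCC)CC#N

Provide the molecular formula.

Heavy atoms from the SMILES: 16 C, 2 N, 3 O.
Implicit hydrogens by atom environment:
  6 × C: 2 H each → 12
  6 × C: no H
  3 × C: 1 H each → 3
  2 × O: 1 H each → 2
  1 × C: 3 H
  1 × N: 2 H
  1 × N: no H
  1 × O: no H
  Total hydrogens = 22.
Molecular formula: C16H22N2O3

C16H22N2O3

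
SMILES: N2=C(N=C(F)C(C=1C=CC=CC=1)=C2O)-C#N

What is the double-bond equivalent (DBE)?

10

Molecular formula from the SMILES: C11H6FN3O.
DoU = (2C + 2 + N − H − X)/2 = (2·11 + 2 + 3 − 6 − 1)/2 = 20/2 = 10.
(Structurally: 2 ring(s) + 8 π bond(s) = 10.)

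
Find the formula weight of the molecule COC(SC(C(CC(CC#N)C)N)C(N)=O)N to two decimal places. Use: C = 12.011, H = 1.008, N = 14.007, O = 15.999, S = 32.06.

Molecular formula: C10H20N4O2S.
M = 10×12.011 + 20×1.008 + 4×14.007 + 2×15.999 + 1×32.06 = 260.36 g/mol.

260.36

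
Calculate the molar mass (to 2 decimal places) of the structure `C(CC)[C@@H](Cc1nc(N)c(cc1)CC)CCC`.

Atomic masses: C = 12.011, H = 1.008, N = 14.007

234.39

Molecular formula: C15H26N2.
M = 15×12.011 + 26×1.008 + 2×14.007 = 234.39 g/mol.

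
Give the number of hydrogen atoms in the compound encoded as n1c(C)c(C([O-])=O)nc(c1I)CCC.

Hydrogens are implicit in SMILES; fill each atom to its normal valence:
  4 × C (aromatic): no H
  2 × C: 3 H each → 6
  2 × C: 2 H each → 4
  2 × N (aromatic): no H
  1 × C: no H
  1 × I: no H
  1 × O: no H
  1 × O (charge -1): no H
  Total hydrogens = 10.

10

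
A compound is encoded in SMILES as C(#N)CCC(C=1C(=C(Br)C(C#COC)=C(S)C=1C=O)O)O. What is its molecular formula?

Heavy atoms from the SMILES: 1 Br, 14 C, 1 N, 4 O, 1 S.
Implicit hydrogens by atom environment:
  6 × C (aromatic): no H
  3 × C: no H
  2 × C: 2 H each → 4
  2 × C: 1 H each → 2
  2 × O: 1 H each → 2
  2 × O: no H
  1 × Br: no H
  1 × C: 3 H
  1 × N: no H
  1 × S: 1 H
  Total hydrogens = 12.
Molecular formula: C14H12BrNO4S

C14H12BrNO4S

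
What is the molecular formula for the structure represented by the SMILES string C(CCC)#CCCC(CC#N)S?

C10H15NS

Heavy atoms from the SMILES: 10 C, 1 N, 1 S.
Implicit hydrogens by atom environment:
  5 × C: 2 H each → 10
  3 × C: no H
  1 × C: 3 H
  1 × C: 1 H
  1 × N: no H
  1 × S: 1 H
  Total hydrogens = 15.
Molecular formula: C10H15NS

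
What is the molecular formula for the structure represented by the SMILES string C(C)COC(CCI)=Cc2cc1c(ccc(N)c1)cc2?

C17H20INO

Heavy atoms from the SMILES: 17 C, 1 I, 1 N, 1 O.
Implicit hydrogens by atom environment:
  6 × C (aromatic): 1 H each → 6
  4 × C: 2 H each → 8
  4 × C (aromatic): no H
  1 × C: 3 H
  1 × C: 1 H
  1 × C: no H
  1 × I: no H
  1 × N: 2 H
  1 × O: no H
  Total hydrogens = 20.
Molecular formula: C17H20INO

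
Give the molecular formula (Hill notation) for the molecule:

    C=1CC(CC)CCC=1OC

C9H16O

Heavy atoms from the SMILES: 9 C, 1 O.
Implicit hydrogens by atom environment:
  4 × C: 2 H each → 8
  2 × C: 3 H each → 6
  2 × C: 1 H each → 2
  1 × C: no H
  1 × O: no H
  Total hydrogens = 16.
Molecular formula: C9H16O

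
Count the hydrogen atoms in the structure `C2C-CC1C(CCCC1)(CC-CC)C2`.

Hydrogens are implicit in SMILES; fill each atom to its normal valence:
  11 × C: 2 H each → 22
  1 × C: 3 H
  1 × C: 1 H
  1 × C: no H
  Total hydrogens = 26.

26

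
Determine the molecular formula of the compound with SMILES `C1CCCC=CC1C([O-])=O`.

C8H11O2-

Heavy atoms from the SMILES: 8 C, 2 O.
Implicit hydrogens by atom environment:
  4 × C: 2 H each → 8
  3 × C: 1 H each → 3
  1 × C: no H
  1 × O: no H
  1 × O (charge -1): no H
  Total hydrogens = 11.
Net charge -1.
Molecular formula: C8H11O2-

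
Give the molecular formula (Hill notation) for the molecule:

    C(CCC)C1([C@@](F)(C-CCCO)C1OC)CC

C14H27FO2

Heavy atoms from the SMILES: 14 C, 1 F, 2 O.
Implicit hydrogens by atom environment:
  8 × C: 2 H each → 16
  3 × C: 3 H each → 9
  2 × C: no H
  1 × C: 1 H
  1 × F: no H
  1 × O: 1 H
  1 × O: no H
  Total hydrogens = 27.
Molecular formula: C14H27FO2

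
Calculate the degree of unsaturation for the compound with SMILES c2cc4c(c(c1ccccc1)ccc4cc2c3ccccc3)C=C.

16

Molecular formula from the SMILES: C24H18.
DoU = (2C + 2 + N − H − X)/2 = (2·24 + 2 + 0 − 18 − 0)/2 = 32/2 = 16.
(Structurally: 4 ring(s) + 12 π bond(s) = 16.)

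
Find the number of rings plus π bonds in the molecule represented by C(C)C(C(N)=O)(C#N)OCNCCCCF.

Molecular formula from the SMILES: C10H18FN3O2.
DoU = (2C + 2 + N − H − X)/2 = (2·10 + 2 + 3 − 18 − 1)/2 = 6/2 = 3.
(Structurally: 0 ring(s) + 3 π bond(s) = 3.)

3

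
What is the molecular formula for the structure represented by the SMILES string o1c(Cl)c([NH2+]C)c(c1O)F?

Heavy atoms from the SMILES: 5 C, 1 Cl, 1 F, 1 N, 2 O.
Implicit hydrogens by atom environment:
  4 × C (aromatic): no H
  1 × C: 3 H
  1 × Cl: no H
  1 × F: no H
  1 × N (charge +1): 2 H
  1 × O: 1 H
  1 × O (aromatic): no H
  Total hydrogens = 6.
Net charge +1.
Molecular formula: C5H6ClFNO2+

C5H6ClFNO2+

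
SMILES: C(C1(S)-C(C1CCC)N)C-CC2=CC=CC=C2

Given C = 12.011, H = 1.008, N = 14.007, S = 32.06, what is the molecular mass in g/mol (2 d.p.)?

249.42

Molecular formula: C15H23NS.
M = 15×12.011 + 23×1.008 + 1×14.007 + 1×32.06 = 249.42 g/mol.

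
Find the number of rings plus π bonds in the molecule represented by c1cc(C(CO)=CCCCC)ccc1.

5

Molecular formula from the SMILES: C13H18O.
DoU = (2C + 2 + N − H − X)/2 = (2·13 + 2 + 0 − 18 − 0)/2 = 10/2 = 5.
(Structurally: 1 ring(s) + 4 π bond(s) = 5.)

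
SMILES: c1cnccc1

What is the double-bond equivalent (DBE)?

4

Molecular formula from the SMILES: C5H5N.
DoU = (2C + 2 + N − H − X)/2 = (2·5 + 2 + 1 − 5 − 0)/2 = 8/2 = 4.
(Structurally: 1 ring(s) + 3 π bond(s) = 4.)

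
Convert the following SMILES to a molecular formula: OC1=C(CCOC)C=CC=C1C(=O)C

Heavy atoms from the SMILES: 11 C, 3 O.
Implicit hydrogens by atom environment:
  3 × C (aromatic): 1 H each → 3
  3 × C (aromatic): no H
  2 × C: 3 H each → 6
  2 × C: 2 H each → 4
  2 × O: no H
  1 × C: no H
  1 × O: 1 H
  Total hydrogens = 14.
Molecular formula: C11H14O3

C11H14O3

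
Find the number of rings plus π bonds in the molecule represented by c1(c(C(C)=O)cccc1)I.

5

Molecular formula from the SMILES: C8H7IO.
DoU = (2C + 2 + N − H − X)/2 = (2·8 + 2 + 0 − 7 − 1)/2 = 10/2 = 5.
(Structurally: 1 ring(s) + 4 π bond(s) = 5.)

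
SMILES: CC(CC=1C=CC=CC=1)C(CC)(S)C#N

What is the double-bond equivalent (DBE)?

6

Molecular formula from the SMILES: C13H17NS.
DoU = (2C + 2 + N − H − X)/2 = (2·13 + 2 + 1 − 17 − 0)/2 = 12/2 = 6.
(Structurally: 1 ring(s) + 5 π bond(s) = 6.)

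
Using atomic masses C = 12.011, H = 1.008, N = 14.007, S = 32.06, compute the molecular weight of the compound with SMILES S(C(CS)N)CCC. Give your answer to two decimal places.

Molecular formula: C5H13NS2.
M = 5×12.011 + 13×1.008 + 1×14.007 + 2×32.06 = 151.29 g/mol.

151.29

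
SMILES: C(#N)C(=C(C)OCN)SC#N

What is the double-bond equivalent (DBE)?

5

Molecular formula from the SMILES: C6H7N3OS.
DoU = (2C + 2 + N − H − X)/2 = (2·6 + 2 + 3 − 7 − 0)/2 = 10/2 = 5.
(Structurally: 0 ring(s) + 5 π bond(s) = 5.)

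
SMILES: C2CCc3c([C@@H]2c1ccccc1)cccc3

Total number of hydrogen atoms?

Hydrogens are implicit in SMILES; fill each atom to its normal valence:
  9 × C (aromatic): 1 H each → 9
  3 × C: 2 H each → 6
  3 × C (aromatic): no H
  1 × C: 1 H
  Total hydrogens = 16.

16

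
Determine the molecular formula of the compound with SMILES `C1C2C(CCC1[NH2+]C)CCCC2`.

C11H22N+

Heavy atoms from the SMILES: 11 C, 1 N.
Implicit hydrogens by atom environment:
  7 × C: 2 H each → 14
  3 × C: 1 H each → 3
  1 × C: 3 H
  1 × N (charge +1): 2 H
  Total hydrogens = 22.
Net charge +1.
Molecular formula: C11H22N+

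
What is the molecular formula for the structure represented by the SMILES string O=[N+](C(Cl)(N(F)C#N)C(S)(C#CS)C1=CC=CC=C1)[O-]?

C11H7ClFN3O2S2

Heavy atoms from the SMILES: 11 C, 1 Cl, 1 F, 3 N, 2 O, 2 S.
Implicit hydrogens by atom environment:
  5 × C (aromatic): 1 H each → 5
  5 × C: no H
  2 × N: no H
  2 × S: 1 H each → 2
  1 × C (aromatic): no H
  1 × Cl: no H
  1 × F: no H
  1 × N (charge +1): no H
  1 × O: no H
  1 × O (charge -1): no H
  Total hydrogens = 7.
Molecular formula: C11H7ClFN3O2S2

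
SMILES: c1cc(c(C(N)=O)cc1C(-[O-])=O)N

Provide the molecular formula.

C8H7N2O3-

Heavy atoms from the SMILES: 8 C, 2 N, 3 O.
Implicit hydrogens by atom environment:
  3 × C (aromatic): 1 H each → 3
  3 × C (aromatic): no H
  2 × C: no H
  2 × N: 2 H each → 4
  2 × O: no H
  1 × O (charge -1): no H
  Total hydrogens = 7.
Net charge -1.
Molecular formula: C8H7N2O3-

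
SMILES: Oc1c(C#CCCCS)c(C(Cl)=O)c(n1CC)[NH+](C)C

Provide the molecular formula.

C14H20ClN2O2S+

Heavy atoms from the SMILES: 14 C, 1 Cl, 2 N, 2 O, 1 S.
Implicit hydrogens by atom environment:
  4 × C: 2 H each → 8
  4 × C (aromatic): no H
  3 × C: 3 H each → 9
  3 × C: no H
  1 × Cl: no H
  1 × N (charge +1): 1 H
  1 × N (aromatic): no H
  1 × O: 1 H
  1 × O: no H
  1 × S: 1 H
  Total hydrogens = 20.
Net charge +1.
Molecular formula: C14H20ClN2O2S+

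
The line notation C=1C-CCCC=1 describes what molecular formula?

C6H10

Heavy atoms from the SMILES: 6 C.
Implicit hydrogens by atom environment:
  4 × C: 2 H each → 8
  2 × C: 1 H each → 2
  Total hydrogens = 10.
Molecular formula: C6H10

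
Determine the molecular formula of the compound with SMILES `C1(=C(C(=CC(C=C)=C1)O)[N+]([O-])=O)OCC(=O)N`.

Heavy atoms from the SMILES: 10 C, 2 N, 5 O.
Implicit hydrogens by atom environment:
  4 × C (aromatic): no H
  3 × O: no H
  2 × C: 2 H each → 4
  2 × C (aromatic): 1 H each → 2
  1 × C: 1 H
  1 × C: no H
  1 × N: 2 H
  1 × N (charge +1): no H
  1 × O: 1 H
  1 × O (charge -1): no H
  Total hydrogens = 10.
Molecular formula: C10H10N2O5

C10H10N2O5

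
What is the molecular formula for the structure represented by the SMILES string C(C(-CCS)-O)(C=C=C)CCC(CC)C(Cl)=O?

Heavy atoms from the SMILES: 13 C, 1 Cl, 2 O, 1 S.
Implicit hydrogens by atom environment:
  6 × C: 2 H each → 12
  4 × C: 1 H each → 4
  2 × C: no H
  1 × C: 3 H
  1 × Cl: no H
  1 × O: 1 H
  1 × O: no H
  1 × S: 1 H
  Total hydrogens = 21.
Molecular formula: C13H21ClO2S

C13H21ClO2S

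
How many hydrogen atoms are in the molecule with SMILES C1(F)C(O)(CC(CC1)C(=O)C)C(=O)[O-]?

Hydrogens are implicit in SMILES; fill each atom to its normal valence:
  3 × C: 2 H each → 6
  3 × C: no H
  2 × C: 1 H each → 2
  2 × O: no H
  1 × C: 3 H
  1 × F: no H
  1 × O: 1 H
  1 × O (charge -1): no H
  Total hydrogens = 12.

12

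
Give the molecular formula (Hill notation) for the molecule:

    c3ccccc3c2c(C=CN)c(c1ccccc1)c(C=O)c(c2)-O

Heavy atoms from the SMILES: 21 C, 1 N, 2 O.
Implicit hydrogens by atom environment:
  11 × C (aromatic): 1 H each → 11
  7 × C (aromatic): no H
  3 × C: 1 H each → 3
  1 × N: 2 H
  1 × O: 1 H
  1 × O: no H
  Total hydrogens = 17.
Molecular formula: C21H17NO2

C21H17NO2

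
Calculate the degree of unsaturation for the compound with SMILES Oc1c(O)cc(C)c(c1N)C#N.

Molecular formula from the SMILES: C8H8N2O2.
DoU = (2C + 2 + N − H − X)/2 = (2·8 + 2 + 2 − 8 − 0)/2 = 12/2 = 6.
(Structurally: 1 ring(s) + 5 π bond(s) = 6.)

6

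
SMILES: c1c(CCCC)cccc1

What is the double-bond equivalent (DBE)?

4

Molecular formula from the SMILES: C10H14.
DoU = (2C + 2 + N − H − X)/2 = (2·10 + 2 + 0 − 14 − 0)/2 = 8/2 = 4.
(Structurally: 1 ring(s) + 3 π bond(s) = 4.)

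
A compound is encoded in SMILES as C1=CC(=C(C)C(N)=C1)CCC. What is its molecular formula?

C10H15N

Heavy atoms from the SMILES: 10 C, 1 N.
Implicit hydrogens by atom environment:
  3 × C (aromatic): 1 H each → 3
  3 × C (aromatic): no H
  2 × C: 3 H each → 6
  2 × C: 2 H each → 4
  1 × N: 2 H
  Total hydrogens = 15.
Molecular formula: C10H15N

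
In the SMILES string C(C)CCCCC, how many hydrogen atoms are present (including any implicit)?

Hydrogens are implicit in SMILES; fill each atom to its normal valence:
  5 × C: 2 H each → 10
  2 × C: 3 H each → 6
  Total hydrogens = 16.

16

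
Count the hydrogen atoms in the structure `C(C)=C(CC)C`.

12

Hydrogens are implicit in SMILES; fill each atom to its normal valence:
  3 × C: 3 H each → 9
  1 × C: 2 H
  1 × C: 1 H
  1 × C: no H
  Total hydrogens = 12.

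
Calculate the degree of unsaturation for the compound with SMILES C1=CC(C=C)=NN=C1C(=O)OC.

6

Molecular formula from the SMILES: C8H8N2O2.
DoU = (2C + 2 + N − H − X)/2 = (2·8 + 2 + 2 − 8 − 0)/2 = 12/2 = 6.
(Structurally: 1 ring(s) + 5 π bond(s) = 6.)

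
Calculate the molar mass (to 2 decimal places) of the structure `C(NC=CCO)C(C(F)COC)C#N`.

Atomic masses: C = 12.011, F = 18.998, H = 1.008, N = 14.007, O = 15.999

Molecular formula: C9H15FN2O2.
M = 9×12.011 + 1×18.998 + 15×1.008 + 2×14.007 + 2×15.999 = 202.23 g/mol.

202.23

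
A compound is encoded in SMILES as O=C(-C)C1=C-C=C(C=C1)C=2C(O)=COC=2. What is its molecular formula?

Heavy atoms from the SMILES: 12 C, 3 O.
Implicit hydrogens by atom environment:
  6 × C (aromatic): 1 H each → 6
  4 × C (aromatic): no H
  1 × C: 3 H
  1 × C: no H
  1 × O: 1 H
  1 × O (aromatic): no H
  1 × O: no H
  Total hydrogens = 10.
Molecular formula: C12H10O3

C12H10O3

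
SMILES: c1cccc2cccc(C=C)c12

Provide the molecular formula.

C12H10

Heavy atoms from the SMILES: 12 C.
Implicit hydrogens by atom environment:
  7 × C (aromatic): 1 H each → 7
  3 × C (aromatic): no H
  1 × C: 2 H
  1 × C: 1 H
  Total hydrogens = 10.
Molecular formula: C12H10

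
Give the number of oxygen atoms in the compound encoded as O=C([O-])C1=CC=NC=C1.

The symbol for oxygen appears 2 times in the SMILES.

2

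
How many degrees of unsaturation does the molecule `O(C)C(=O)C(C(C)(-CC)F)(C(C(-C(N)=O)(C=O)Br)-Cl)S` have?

3

Molecular formula from the SMILES: C11H16BrClFNO4S.
DoU = (2C + 2 + N − H − X)/2 = (2·11 + 2 + 1 − 16 − 3)/2 = 6/2 = 3.
(Structurally: 0 ring(s) + 3 π bond(s) = 3.)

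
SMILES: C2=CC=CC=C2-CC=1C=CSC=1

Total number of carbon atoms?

The symbol for carbon appears 11 times in the SMILES.

11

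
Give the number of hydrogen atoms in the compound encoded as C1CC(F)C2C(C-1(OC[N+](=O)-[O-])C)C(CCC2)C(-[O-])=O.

Hydrogens are implicit in SMILES; fill each atom to its normal valence:
  6 × C: 2 H each → 12
  4 × C: 1 H each → 4
  3 × O: no H
  2 × C: no H
  2 × O (charge -1): no H
  1 × C: 3 H
  1 × F: no H
  1 × N (charge +1): no H
  Total hydrogens = 19.

19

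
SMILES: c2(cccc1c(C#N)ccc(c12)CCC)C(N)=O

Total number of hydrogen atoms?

14

Hydrogens are implicit in SMILES; fill each atom to its normal valence:
  5 × C (aromatic): 1 H each → 5
  5 × C (aromatic): no H
  2 × C: 2 H each → 4
  2 × C: no H
  1 × C: 3 H
  1 × N: 2 H
  1 × N: no H
  1 × O: no H
  Total hydrogens = 14.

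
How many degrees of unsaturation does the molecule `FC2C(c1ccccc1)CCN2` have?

5

Molecular formula from the SMILES: C10H12FN.
DoU = (2C + 2 + N − H − X)/2 = (2·10 + 2 + 1 − 12 − 1)/2 = 10/2 = 5.
(Structurally: 2 ring(s) + 3 π bond(s) = 5.)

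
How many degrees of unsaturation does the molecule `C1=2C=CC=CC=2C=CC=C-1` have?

7

Molecular formula from the SMILES: C10H8.
DoU = (2C + 2 + N − H − X)/2 = (2·10 + 2 + 0 − 8 − 0)/2 = 14/2 = 7.
(Structurally: 2 ring(s) + 5 π bond(s) = 7.)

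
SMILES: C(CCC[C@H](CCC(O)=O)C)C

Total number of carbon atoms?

10

The symbol for carbon appears 10 times in the SMILES.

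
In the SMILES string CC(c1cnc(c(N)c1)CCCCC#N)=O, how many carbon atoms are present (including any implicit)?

12

The symbol for carbon appears 12 times in the SMILES. Lowercase c denotes aromatic carbon and counts toward C.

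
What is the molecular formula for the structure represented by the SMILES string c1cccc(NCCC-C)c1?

C10H15N

Heavy atoms from the SMILES: 10 C, 1 N.
Implicit hydrogens by atom environment:
  5 × C (aromatic): 1 H each → 5
  3 × C: 2 H each → 6
  1 × C: 3 H
  1 × C (aromatic): no H
  1 × N: 1 H
  Total hydrogens = 15.
Molecular formula: C10H15N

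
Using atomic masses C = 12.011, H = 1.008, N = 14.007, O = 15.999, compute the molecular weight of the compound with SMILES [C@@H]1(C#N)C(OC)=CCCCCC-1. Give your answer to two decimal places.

Molecular formula: C10H15NO.
M = 10×12.011 + 15×1.008 + 1×14.007 + 1×15.999 = 165.24 g/mol.

165.24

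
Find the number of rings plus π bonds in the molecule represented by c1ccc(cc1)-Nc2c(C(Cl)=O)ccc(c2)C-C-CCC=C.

Molecular formula from the SMILES: C19H20ClNO.
DoU = (2C + 2 + N − H − X)/2 = (2·19 + 2 + 1 − 20 − 1)/2 = 20/2 = 10.
(Structurally: 2 ring(s) + 8 π bond(s) = 10.)

10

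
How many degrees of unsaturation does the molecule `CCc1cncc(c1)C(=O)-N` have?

5

Molecular formula from the SMILES: C8H10N2O.
DoU = (2C + 2 + N − H − X)/2 = (2·8 + 2 + 2 − 10 − 0)/2 = 10/2 = 5.
(Structurally: 1 ring(s) + 4 π bond(s) = 5.)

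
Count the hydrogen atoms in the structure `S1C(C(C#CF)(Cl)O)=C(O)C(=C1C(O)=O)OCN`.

7

Hydrogens are implicit in SMILES; fill each atom to its normal valence:
  4 × C (aromatic): no H
  4 × C: no H
  3 × O: 1 H each → 3
  2 × O: no H
  1 × C: 2 H
  1 × Cl: no H
  1 × F: no H
  1 × N: 2 H
  1 × S (aromatic): no H
  Total hydrogens = 7.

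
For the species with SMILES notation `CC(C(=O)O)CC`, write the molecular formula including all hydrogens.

Heavy atoms from the SMILES: 5 C, 2 O.
Implicit hydrogens by atom environment:
  2 × C: 3 H each → 6
  1 × C: 2 H
  1 × C: 1 H
  1 × C: no H
  1 × O: 1 H
  1 × O: no H
  Total hydrogens = 10.
Molecular formula: C5H10O2

C5H10O2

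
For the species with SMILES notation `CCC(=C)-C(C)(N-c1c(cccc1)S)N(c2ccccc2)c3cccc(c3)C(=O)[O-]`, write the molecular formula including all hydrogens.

Heavy atoms from the SMILES: 25 C, 2 N, 2 O, 1 S.
Implicit hydrogens by atom environment:
  13 × C (aromatic): 1 H each → 13
  5 × C (aromatic): no H
  3 × C: no H
  2 × C: 3 H each → 6
  2 × C: 2 H each → 4
  1 × N: 1 H
  1 × N: no H
  1 × O: no H
  1 × O (charge -1): no H
  1 × S: 1 H
  Total hydrogens = 25.
Net charge -1.
Molecular formula: C25H25N2O2S-

C25H25N2O2S-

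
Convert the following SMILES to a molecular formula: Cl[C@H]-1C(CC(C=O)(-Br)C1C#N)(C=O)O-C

C9H9BrClNO3

Heavy atoms from the SMILES: 1 Br, 9 C, 1 Cl, 1 N, 3 O.
Implicit hydrogens by atom environment:
  4 × C: 1 H each → 4
  3 × C: no H
  3 × O: no H
  1 × Br: no H
  1 × C: 3 H
  1 × C: 2 H
  1 × Cl: no H
  1 × N: no H
  Total hydrogens = 9.
Molecular formula: C9H9BrClNO3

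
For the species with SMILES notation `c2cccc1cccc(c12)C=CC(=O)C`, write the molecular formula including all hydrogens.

Heavy atoms from the SMILES: 14 C, 1 O.
Implicit hydrogens by atom environment:
  7 × C (aromatic): 1 H each → 7
  3 × C (aromatic): no H
  2 × C: 1 H each → 2
  1 × C: 3 H
  1 × C: no H
  1 × O: no H
  Total hydrogens = 12.
Molecular formula: C14H12O

C14H12O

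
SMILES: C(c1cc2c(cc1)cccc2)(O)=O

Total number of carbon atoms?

The symbol for carbon appears 11 times in the SMILES. Lowercase c denotes aromatic carbon and counts toward C.

11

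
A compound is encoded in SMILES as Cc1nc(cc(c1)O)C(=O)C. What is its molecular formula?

C8H9NO2

Heavy atoms from the SMILES: 8 C, 1 N, 2 O.
Implicit hydrogens by atom environment:
  3 × C (aromatic): no H
  2 × C: 3 H each → 6
  2 × C (aromatic): 1 H each → 2
  1 × C: no H
  1 × N (aromatic): no H
  1 × O: 1 H
  1 × O: no H
  Total hydrogens = 9.
Molecular formula: C8H9NO2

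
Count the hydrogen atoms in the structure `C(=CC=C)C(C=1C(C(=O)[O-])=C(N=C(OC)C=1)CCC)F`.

Hydrogens are implicit in SMILES; fill each atom to its normal valence:
  4 × C: 1 H each → 4
  4 × C (aromatic): no H
  3 × C: 2 H each → 6
  2 × C: 3 H each → 6
  2 × O: no H
  1 × C (aromatic): 1 H
  1 × C: no H
  1 × F: no H
  1 × N (aromatic): no H
  1 × O (charge -1): no H
  Total hydrogens = 17.

17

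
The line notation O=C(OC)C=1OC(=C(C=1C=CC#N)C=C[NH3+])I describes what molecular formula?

Heavy atoms from the SMILES: 11 C, 1 I, 2 N, 3 O.
Implicit hydrogens by atom environment:
  4 × C: 1 H each → 4
  4 × C (aromatic): no H
  2 × C: no H
  2 × O: no H
  1 × C: 3 H
  1 × I: no H
  1 × N (charge +1): 3 H
  1 × N: no H
  1 × O (aromatic): no H
  Total hydrogens = 10.
Net charge +1.
Molecular formula: C11H10IN2O3+

C11H10IN2O3+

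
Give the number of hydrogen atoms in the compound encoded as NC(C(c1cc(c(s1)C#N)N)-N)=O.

8

Hydrogens are implicit in SMILES; fill each atom to its normal valence:
  3 × C (aromatic): no H
  3 × N: 2 H each → 6
  2 × C: no H
  1 × C (aromatic): 1 H
  1 × C: 1 H
  1 × N: no H
  1 × O: no H
  1 × S (aromatic): no H
  Total hydrogens = 8.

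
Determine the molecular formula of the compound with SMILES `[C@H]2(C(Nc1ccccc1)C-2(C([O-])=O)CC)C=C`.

C14H16NO2-

Heavy atoms from the SMILES: 14 C, 1 N, 2 O.
Implicit hydrogens by atom environment:
  5 × C (aromatic): 1 H each → 5
  3 × C: 1 H each → 3
  2 × C: 2 H each → 4
  2 × C: no H
  1 × C: 3 H
  1 × C (aromatic): no H
  1 × N: 1 H
  1 × O: no H
  1 × O (charge -1): no H
  Total hydrogens = 16.
Net charge -1.
Molecular formula: C14H16NO2-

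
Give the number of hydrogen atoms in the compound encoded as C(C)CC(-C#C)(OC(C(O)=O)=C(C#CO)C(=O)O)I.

11

Hydrogens are implicit in SMILES; fill each atom to its normal valence:
  8 × C: no H
  3 × O: 1 H each → 3
  3 × O: no H
  2 × C: 2 H each → 4
  1 × C: 3 H
  1 × C: 1 H
  1 × I: no H
  Total hydrogens = 11.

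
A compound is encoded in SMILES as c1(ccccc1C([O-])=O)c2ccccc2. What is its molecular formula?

Heavy atoms from the SMILES: 13 C, 2 O.
Implicit hydrogens by atom environment:
  9 × C (aromatic): 1 H each → 9
  3 × C (aromatic): no H
  1 × C: no H
  1 × O: no H
  1 × O (charge -1): no H
  Total hydrogens = 9.
Net charge -1.
Molecular formula: C13H9O2-

C13H9O2-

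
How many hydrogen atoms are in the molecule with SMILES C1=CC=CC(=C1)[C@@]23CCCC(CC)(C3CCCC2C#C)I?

Hydrogens are implicit in SMILES; fill each atom to its normal valence:
  7 × C: 2 H each → 14
  5 × C (aromatic): 1 H each → 5
  3 × C: 1 H each → 3
  3 × C: no H
  1 × C: 3 H
  1 × C (aromatic): no H
  1 × I: no H
  Total hydrogens = 25.

25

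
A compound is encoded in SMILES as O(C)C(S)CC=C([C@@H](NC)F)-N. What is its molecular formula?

Heavy atoms from the SMILES: 7 C, 1 F, 2 N, 1 O, 1 S.
Implicit hydrogens by atom environment:
  3 × C: 1 H each → 3
  2 × C: 3 H each → 6
  1 × C: 2 H
  1 × C: no H
  1 × F: no H
  1 × N: 2 H
  1 × N: 1 H
  1 × O: no H
  1 × S: 1 H
  Total hydrogens = 15.
Molecular formula: C7H15FN2OS

C7H15FN2OS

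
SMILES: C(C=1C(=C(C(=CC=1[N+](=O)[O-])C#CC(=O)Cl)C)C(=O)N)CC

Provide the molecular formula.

C14H13ClN2O4

Heavy atoms from the SMILES: 14 C, 1 Cl, 2 N, 4 O.
Implicit hydrogens by atom environment:
  5 × C (aromatic): no H
  4 × C: no H
  3 × O: no H
  2 × C: 3 H each → 6
  2 × C: 2 H each → 4
  1 × C (aromatic): 1 H
  1 × Cl: no H
  1 × N: 2 H
  1 × N (charge +1): no H
  1 × O (charge -1): no H
  Total hydrogens = 13.
Molecular formula: C14H13ClN2O4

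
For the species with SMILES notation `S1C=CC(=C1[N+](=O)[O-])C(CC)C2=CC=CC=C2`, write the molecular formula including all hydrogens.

Heavy atoms from the SMILES: 13 C, 1 N, 2 O, 1 S.
Implicit hydrogens by atom environment:
  7 × C (aromatic): 1 H each → 7
  3 × C (aromatic): no H
  1 × C: 3 H
  1 × C: 2 H
  1 × C: 1 H
  1 × N (charge +1): no H
  1 × O: no H
  1 × O (charge -1): no H
  1 × S (aromatic): no H
  Total hydrogens = 13.
Molecular formula: C13H13NO2S

C13H13NO2S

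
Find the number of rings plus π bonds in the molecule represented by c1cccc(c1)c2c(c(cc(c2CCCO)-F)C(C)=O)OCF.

9

Molecular formula from the SMILES: C18H18F2O3.
DoU = (2C + 2 + N − H − X)/2 = (2·18 + 2 + 0 − 18 − 2)/2 = 18/2 = 9.
(Structurally: 2 ring(s) + 7 π bond(s) = 9.)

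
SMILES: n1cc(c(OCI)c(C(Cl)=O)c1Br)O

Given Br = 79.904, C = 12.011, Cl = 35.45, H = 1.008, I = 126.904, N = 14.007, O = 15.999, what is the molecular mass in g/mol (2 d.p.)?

392.37

Molecular formula: C7H4BrClINO3.
M = 1×79.904 + 7×12.011 + 1×35.45 + 4×1.008 + 1×126.904 + 1×14.007 + 3×15.999 = 392.37 g/mol.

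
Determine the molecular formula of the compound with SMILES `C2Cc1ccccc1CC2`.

Heavy atoms from the SMILES: 10 C.
Implicit hydrogens by atom environment:
  4 × C: 2 H each → 8
  4 × C (aromatic): 1 H each → 4
  2 × C (aromatic): no H
  Total hydrogens = 12.
Molecular formula: C10H12

C10H12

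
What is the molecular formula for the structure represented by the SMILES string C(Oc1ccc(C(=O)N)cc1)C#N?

Heavy atoms from the SMILES: 9 C, 2 N, 2 O.
Implicit hydrogens by atom environment:
  4 × C (aromatic): 1 H each → 4
  2 × C (aromatic): no H
  2 × C: no H
  2 × O: no H
  1 × C: 2 H
  1 × N: 2 H
  1 × N: no H
  Total hydrogens = 8.
Molecular formula: C9H8N2O2

C9H8N2O2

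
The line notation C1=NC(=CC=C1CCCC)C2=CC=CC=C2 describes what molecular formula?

Heavy atoms from the SMILES: 15 C, 1 N.
Implicit hydrogens by atom environment:
  8 × C (aromatic): 1 H each → 8
  3 × C: 2 H each → 6
  3 × C (aromatic): no H
  1 × C: 3 H
  1 × N (aromatic): no H
  Total hydrogens = 17.
Molecular formula: C15H17N

C15H17N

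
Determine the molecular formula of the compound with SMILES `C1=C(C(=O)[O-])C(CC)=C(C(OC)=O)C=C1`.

C11H11O4-

Heavy atoms from the SMILES: 11 C, 4 O.
Implicit hydrogens by atom environment:
  3 × C (aromatic): 1 H each → 3
  3 × C (aromatic): no H
  3 × O: no H
  2 × C: 3 H each → 6
  2 × C: no H
  1 × C: 2 H
  1 × O (charge -1): no H
  Total hydrogens = 11.
Net charge -1.
Molecular formula: C11H11O4-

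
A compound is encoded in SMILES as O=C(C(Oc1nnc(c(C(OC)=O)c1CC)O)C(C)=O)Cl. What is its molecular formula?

Heavy atoms from the SMILES: 12 C, 1 Cl, 2 N, 6 O.
Implicit hydrogens by atom environment:
  5 × O: no H
  4 × C (aromatic): no H
  3 × C: 3 H each → 9
  3 × C: no H
  2 × N (aromatic): no H
  1 × C: 2 H
  1 × C: 1 H
  1 × Cl: no H
  1 × O: 1 H
  Total hydrogens = 13.
Molecular formula: C12H13ClN2O6

C12H13ClN2O6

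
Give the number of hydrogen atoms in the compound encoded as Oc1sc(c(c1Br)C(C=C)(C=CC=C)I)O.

Hydrogens are implicit in SMILES; fill each atom to its normal valence:
  4 × C: 1 H each → 4
  4 × C (aromatic): no H
  2 × C: 2 H each → 4
  2 × O: 1 H each → 2
  1 × Br: no H
  1 × C: no H
  1 × I: no H
  1 × S (aromatic): no H
  Total hydrogens = 10.

10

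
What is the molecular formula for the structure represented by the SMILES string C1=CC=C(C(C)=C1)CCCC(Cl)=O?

Heavy atoms from the SMILES: 11 C, 1 Cl, 1 O.
Implicit hydrogens by atom environment:
  4 × C (aromatic): 1 H each → 4
  3 × C: 2 H each → 6
  2 × C (aromatic): no H
  1 × C: 3 H
  1 × C: no H
  1 × Cl: no H
  1 × O: no H
  Total hydrogens = 13.
Molecular formula: C11H13ClO

C11H13ClO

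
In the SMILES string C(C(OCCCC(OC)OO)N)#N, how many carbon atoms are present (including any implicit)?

The symbol for carbon appears 7 times in the SMILES.

7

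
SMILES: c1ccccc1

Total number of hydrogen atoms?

6

Hydrogens are implicit in SMILES; fill each atom to its normal valence:
  6 × C (aromatic): 1 H each → 6
  Total hydrogens = 6.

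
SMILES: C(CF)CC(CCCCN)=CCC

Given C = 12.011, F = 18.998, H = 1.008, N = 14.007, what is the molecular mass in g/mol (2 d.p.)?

187.30

Molecular formula: C11H22FN.
M = 11×12.011 + 1×18.998 + 22×1.008 + 1×14.007 = 187.30 g/mol.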